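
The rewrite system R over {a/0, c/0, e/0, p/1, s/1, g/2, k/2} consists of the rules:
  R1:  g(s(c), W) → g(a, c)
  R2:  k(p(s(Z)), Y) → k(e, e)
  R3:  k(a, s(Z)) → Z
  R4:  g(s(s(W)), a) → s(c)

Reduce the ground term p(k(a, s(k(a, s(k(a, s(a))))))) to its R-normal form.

1. p(k(a, s(k(a, s(k(a, s(a)))))))  →  p(k(a, s(k(a, s(a)))))   [R3 at 1]
2. p(k(a, s(k(a, s(a)))))  →  p(k(a, s(a)))   [R3 at 1]
3. p(k(a, s(a)))  →  p(a)   [R3 at 1]

p(a)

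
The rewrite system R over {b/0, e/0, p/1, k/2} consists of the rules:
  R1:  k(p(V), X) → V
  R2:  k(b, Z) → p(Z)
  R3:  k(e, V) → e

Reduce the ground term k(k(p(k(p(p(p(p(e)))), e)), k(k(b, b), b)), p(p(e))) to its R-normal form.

1. k(k(p(k(p(p(p(p(e)))), e)), k(k(b, b), b)), p(p(e)))  →  k(k(p(p(p(p(e)))), e), p(p(e)))   [R1 at 1]
2. k(k(p(p(p(p(e)))), e), p(p(e)))  →  k(p(p(p(e))), p(p(e)))   [R1 at 1]
3. k(p(p(p(e))), p(p(e)))  →  p(p(e))   [R1 at ε]

p(p(e))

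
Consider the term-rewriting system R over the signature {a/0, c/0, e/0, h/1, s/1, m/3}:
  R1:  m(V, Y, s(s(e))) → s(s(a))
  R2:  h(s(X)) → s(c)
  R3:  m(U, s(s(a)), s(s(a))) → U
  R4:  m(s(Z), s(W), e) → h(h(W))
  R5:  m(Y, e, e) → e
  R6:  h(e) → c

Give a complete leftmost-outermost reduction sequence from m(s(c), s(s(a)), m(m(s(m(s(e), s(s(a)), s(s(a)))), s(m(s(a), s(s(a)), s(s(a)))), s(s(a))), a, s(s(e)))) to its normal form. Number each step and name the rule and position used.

1. m(s(c), s(s(a)), m(m(s(m(s(e), s(s(a)), s(s(a)))), s(m(s(a), s(s(a)), s(s(a)))), s(s(a))), a, s(s(e))))  →  m(s(c), s(s(a)), s(s(a)))   [R1 at 3]
2. m(s(c), s(s(a)), s(s(a)))  →  s(c)   [R3 at ε]

s(c)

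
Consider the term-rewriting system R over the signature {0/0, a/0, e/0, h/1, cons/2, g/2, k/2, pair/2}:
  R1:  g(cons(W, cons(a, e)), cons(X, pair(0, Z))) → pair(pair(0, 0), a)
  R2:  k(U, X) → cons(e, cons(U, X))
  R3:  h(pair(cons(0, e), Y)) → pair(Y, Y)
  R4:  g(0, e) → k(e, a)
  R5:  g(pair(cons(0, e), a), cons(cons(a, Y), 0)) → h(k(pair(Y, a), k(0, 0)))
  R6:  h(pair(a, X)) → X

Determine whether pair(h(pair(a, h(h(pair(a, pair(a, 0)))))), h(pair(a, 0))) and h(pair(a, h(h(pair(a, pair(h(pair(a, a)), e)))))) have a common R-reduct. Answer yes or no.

no — NF(t₁) = pair(0, 0), NF(t₂) = e

Reduce t₁ = pair(h(pair(a, h(h(pair(a, pair(a, 0)))))), h(pair(a, 0))):
1. pair(h(pair(a, h(h(pair(a, pair(a, 0)))))), h(pair(a, 0)))  →  pair(h(h(pair(a, pair(a, 0)))), h(pair(a, 0)))   [R6 at 1]
2. pair(h(h(pair(a, pair(a, 0)))), h(pair(a, 0)))  →  pair(h(pair(a, 0)), h(pair(a, 0)))   [R6 at 1.1]
3. pair(h(pair(a, 0)), h(pair(a, 0)))  →  pair(0, h(pair(a, 0)))   [R6 at 1]
4. pair(0, h(pair(a, 0)))  →  pair(0, 0)   [R6 at 2]

Reduce t₂ = h(pair(a, h(h(pair(a, pair(h(pair(a, a)), e)))))):
1. h(pair(a, h(h(pair(a, pair(h(pair(a, a)), e))))))  →  h(h(pair(a, pair(h(pair(a, a)), e))))   [R6 at ε]
2. h(h(pair(a, pair(h(pair(a, a)), e))))  →  h(pair(h(pair(a, a)), e))   [R6 at 1]
3. h(pair(h(pair(a, a)), e))  →  h(pair(a, e))   [R6 at 1.1]
4. h(pair(a, e))  →  e   [R6 at ε]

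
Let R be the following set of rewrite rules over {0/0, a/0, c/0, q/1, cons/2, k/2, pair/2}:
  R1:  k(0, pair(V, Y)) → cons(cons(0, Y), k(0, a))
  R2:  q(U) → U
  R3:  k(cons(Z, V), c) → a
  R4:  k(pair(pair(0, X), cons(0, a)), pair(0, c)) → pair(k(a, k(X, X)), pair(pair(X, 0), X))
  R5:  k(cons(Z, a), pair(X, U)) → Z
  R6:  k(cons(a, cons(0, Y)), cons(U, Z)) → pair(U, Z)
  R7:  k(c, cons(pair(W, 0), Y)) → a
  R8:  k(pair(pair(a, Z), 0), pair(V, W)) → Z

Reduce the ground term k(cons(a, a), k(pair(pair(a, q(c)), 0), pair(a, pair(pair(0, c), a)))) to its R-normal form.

a

1. k(cons(a, a), k(pair(pair(a, q(c)), 0), pair(a, pair(pair(0, c), a))))  →  k(cons(a, a), q(c))   [R8 at 2]
2. k(cons(a, a), q(c))  →  k(cons(a, a), c)   [R2 at 2]
3. k(cons(a, a), c)  →  a   [R3 at ε]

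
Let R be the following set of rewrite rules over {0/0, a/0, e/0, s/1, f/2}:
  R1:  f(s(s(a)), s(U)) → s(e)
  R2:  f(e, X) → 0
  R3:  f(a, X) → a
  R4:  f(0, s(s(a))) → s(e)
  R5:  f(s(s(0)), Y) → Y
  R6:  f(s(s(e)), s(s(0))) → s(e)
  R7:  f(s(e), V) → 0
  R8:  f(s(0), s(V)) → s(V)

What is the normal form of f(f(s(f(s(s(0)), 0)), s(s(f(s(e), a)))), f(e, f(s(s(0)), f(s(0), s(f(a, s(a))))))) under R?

1. f(f(s(f(s(s(0)), 0)), s(s(f(s(e), a)))), f(e, f(s(s(0)), f(s(0), s(f(a, s(a)))))))  →  f(f(s(0), s(s(f(s(e), a)))), f(e, f(s(s(0)), f(s(0), s(f(a, s(a)))))))   [R5 at 1.1.1]
2. f(f(s(0), s(s(f(s(e), a)))), f(e, f(s(s(0)), f(s(0), s(f(a, s(a)))))))  →  f(s(s(f(s(e), a))), f(e, f(s(s(0)), f(s(0), s(f(a, s(a)))))))   [R8 at 1]
3. f(s(s(f(s(e), a))), f(e, f(s(s(0)), f(s(0), s(f(a, s(a)))))))  →  f(s(s(0)), f(e, f(s(s(0)), f(s(0), s(f(a, s(a)))))))   [R7 at 1.1.1]
4. f(s(s(0)), f(e, f(s(s(0)), f(s(0), s(f(a, s(a)))))))  →  f(e, f(s(s(0)), f(s(0), s(f(a, s(a))))))   [R5 at ε]
5. f(e, f(s(s(0)), f(s(0), s(f(a, s(a))))))  →  0   [R2 at ε]

0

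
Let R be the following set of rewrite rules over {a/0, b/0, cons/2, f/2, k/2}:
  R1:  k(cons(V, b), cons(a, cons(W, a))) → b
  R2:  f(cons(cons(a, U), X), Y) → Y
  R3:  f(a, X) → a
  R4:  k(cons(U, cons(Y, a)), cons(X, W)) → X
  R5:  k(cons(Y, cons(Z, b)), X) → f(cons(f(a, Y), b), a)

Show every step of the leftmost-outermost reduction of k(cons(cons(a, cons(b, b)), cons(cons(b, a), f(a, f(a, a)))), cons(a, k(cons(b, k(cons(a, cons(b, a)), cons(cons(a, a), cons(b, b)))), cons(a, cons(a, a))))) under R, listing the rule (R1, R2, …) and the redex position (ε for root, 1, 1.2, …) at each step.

1. k(cons(cons(a, cons(b, b)), cons(cons(b, a), f(a, f(a, a)))), cons(a, k(cons(b, k(cons(a, cons(b, a)), cons(cons(a, a), cons(b, b)))), cons(a, cons(a, a)))))  →  k(cons(cons(a, cons(b, b)), cons(cons(b, a), a)), cons(a, k(cons(b, k(cons(a, cons(b, a)), cons(cons(a, a), cons(b, b)))), cons(a, cons(a, a)))))   [R3 at 1.2.2]
2. k(cons(cons(a, cons(b, b)), cons(cons(b, a), a)), cons(a, k(cons(b, k(cons(a, cons(b, a)), cons(cons(a, a), cons(b, b)))), cons(a, cons(a, a)))))  →  a   [R4 at ε]

a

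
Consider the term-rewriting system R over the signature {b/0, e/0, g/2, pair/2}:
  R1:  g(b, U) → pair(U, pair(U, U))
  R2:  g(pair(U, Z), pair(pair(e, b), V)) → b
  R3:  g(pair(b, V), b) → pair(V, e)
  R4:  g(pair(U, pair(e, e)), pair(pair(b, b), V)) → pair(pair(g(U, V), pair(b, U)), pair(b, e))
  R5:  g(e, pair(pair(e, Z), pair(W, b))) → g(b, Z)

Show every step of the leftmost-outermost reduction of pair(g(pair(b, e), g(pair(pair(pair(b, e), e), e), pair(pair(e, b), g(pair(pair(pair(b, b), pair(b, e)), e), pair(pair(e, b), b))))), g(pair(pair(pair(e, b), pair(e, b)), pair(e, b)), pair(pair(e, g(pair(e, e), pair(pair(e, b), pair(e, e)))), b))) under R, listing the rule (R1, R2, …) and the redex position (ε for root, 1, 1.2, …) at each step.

1. pair(g(pair(b, e), g(pair(pair(pair(b, e), e), e), pair(pair(e, b), g(pair(pair(pair(b, b), pair(b, e)), e), pair(pair(e, b), b))))), g(pair(pair(pair(e, b), pair(e, b)), pair(e, b)), pair(pair(e, g(pair(e, e), pair(pair(e, b), pair(e, e)))), b)))  →  pair(g(pair(b, e), b), g(pair(pair(pair(e, b), pair(e, b)), pair(e, b)), pair(pair(e, g(pair(e, e), pair(pair(e, b), pair(e, e)))), b)))   [R2 at 1.2]
2. pair(g(pair(b, e), b), g(pair(pair(pair(e, b), pair(e, b)), pair(e, b)), pair(pair(e, g(pair(e, e), pair(pair(e, b), pair(e, e)))), b)))  →  pair(pair(e, e), g(pair(pair(pair(e, b), pair(e, b)), pair(e, b)), pair(pair(e, g(pair(e, e), pair(pair(e, b), pair(e, e)))), b)))   [R3 at 1]
3. pair(pair(e, e), g(pair(pair(pair(e, b), pair(e, b)), pair(e, b)), pair(pair(e, g(pair(e, e), pair(pair(e, b), pair(e, e)))), b)))  →  pair(pair(e, e), g(pair(pair(pair(e, b), pair(e, b)), pair(e, b)), pair(pair(e, b), b)))   [R2 at 2.2.1.2]
4. pair(pair(e, e), g(pair(pair(pair(e, b), pair(e, b)), pair(e, b)), pair(pair(e, b), b)))  →  pair(pair(e, e), b)   [R2 at 2]

pair(pair(e, e), b)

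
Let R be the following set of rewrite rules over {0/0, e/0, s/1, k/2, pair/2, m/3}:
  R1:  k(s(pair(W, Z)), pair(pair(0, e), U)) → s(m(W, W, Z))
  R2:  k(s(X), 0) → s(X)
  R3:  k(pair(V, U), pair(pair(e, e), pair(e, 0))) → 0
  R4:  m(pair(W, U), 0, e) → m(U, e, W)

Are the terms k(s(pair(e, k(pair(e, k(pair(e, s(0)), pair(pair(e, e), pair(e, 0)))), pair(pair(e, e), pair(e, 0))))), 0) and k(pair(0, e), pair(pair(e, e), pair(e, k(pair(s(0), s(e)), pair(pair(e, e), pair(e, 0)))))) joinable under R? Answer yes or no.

Reduce t₁ = k(s(pair(e, k(pair(e, k(pair(e, s(0)), pair(pair(e, e), pair(e, 0)))), pair(pair(e, e), pair(e, 0))))), 0):
1. k(s(pair(e, k(pair(e, k(pair(e, s(0)), pair(pair(e, e), pair(e, 0)))), pair(pair(e, e), pair(e, 0))))), 0)  →  s(pair(e, k(pair(e, k(pair(e, s(0)), pair(pair(e, e), pair(e, 0)))), pair(pair(e, e), pair(e, 0)))))   [R2 at ε]
2. s(pair(e, k(pair(e, k(pair(e, s(0)), pair(pair(e, e), pair(e, 0)))), pair(pair(e, e), pair(e, 0)))))  →  s(pair(e, 0))   [R3 at 1.2]

Reduce t₂ = k(pair(0, e), pair(pair(e, e), pair(e, k(pair(s(0), s(e)), pair(pair(e, e), pair(e, 0)))))):
1. k(pair(0, e), pair(pair(e, e), pair(e, k(pair(s(0), s(e)), pair(pair(e, e), pair(e, 0))))))  →  k(pair(0, e), pair(pair(e, e), pair(e, 0)))   [R3 at 2.2.2]
2. k(pair(0, e), pair(pair(e, e), pair(e, 0)))  →  0   [R3 at ε]

no — NF(t₁) = s(pair(e, 0)), NF(t₂) = 0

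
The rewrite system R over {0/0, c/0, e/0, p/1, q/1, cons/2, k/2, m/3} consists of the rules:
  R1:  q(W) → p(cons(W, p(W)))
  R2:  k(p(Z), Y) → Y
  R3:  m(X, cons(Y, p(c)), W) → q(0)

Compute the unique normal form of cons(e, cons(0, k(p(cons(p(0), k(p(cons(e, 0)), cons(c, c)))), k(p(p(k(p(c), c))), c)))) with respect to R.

1. cons(e, cons(0, k(p(cons(p(0), k(p(cons(e, 0)), cons(c, c)))), k(p(p(k(p(c), c))), c))))  →  cons(e, cons(0, k(p(p(k(p(c), c))), c)))   [R2 at 2.2]
2. cons(e, cons(0, k(p(p(k(p(c), c))), c)))  →  cons(e, cons(0, c))   [R2 at 2.2]

cons(e, cons(0, c))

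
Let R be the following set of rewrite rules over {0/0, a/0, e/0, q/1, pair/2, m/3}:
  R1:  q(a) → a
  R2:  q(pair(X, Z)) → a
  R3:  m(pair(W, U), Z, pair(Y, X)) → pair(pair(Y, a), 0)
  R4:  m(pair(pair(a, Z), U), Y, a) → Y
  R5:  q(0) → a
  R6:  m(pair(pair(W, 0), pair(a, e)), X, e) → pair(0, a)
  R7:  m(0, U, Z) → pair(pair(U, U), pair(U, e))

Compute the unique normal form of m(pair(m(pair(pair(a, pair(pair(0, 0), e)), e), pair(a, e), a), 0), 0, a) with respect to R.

0

1. m(pair(m(pair(pair(a, pair(pair(0, 0), e)), e), pair(a, e), a), 0), 0, a)  →  m(pair(pair(a, e), 0), 0, a)   [R4 at 1.1]
2. m(pair(pair(a, e), 0), 0, a)  →  0   [R4 at ε]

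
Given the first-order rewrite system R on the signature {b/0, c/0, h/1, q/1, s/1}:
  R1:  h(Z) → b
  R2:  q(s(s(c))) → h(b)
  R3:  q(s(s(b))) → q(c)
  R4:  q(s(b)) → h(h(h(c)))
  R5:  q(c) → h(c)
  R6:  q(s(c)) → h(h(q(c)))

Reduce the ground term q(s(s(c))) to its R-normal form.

b

1. q(s(s(c)))  →  h(b)   [R2 at ε]
2. h(b)  →  b   [R1 at ε]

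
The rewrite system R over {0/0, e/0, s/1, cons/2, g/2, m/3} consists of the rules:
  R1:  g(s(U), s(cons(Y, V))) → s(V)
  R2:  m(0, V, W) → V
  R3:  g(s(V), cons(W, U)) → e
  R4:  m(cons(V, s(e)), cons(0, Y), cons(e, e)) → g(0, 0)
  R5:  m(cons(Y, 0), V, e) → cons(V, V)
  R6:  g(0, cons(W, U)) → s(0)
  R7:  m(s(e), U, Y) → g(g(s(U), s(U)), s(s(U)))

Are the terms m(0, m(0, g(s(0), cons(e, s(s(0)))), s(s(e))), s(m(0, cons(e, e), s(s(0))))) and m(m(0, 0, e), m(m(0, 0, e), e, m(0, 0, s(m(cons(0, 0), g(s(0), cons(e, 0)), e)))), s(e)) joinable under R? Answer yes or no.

Reduce t₁ = m(0, m(0, g(s(0), cons(e, s(s(0)))), s(s(e))), s(m(0, cons(e, e), s(s(0))))):
1. m(0, m(0, g(s(0), cons(e, s(s(0)))), s(s(e))), s(m(0, cons(e, e), s(s(0)))))  →  m(0, g(s(0), cons(e, s(s(0)))), s(s(e)))   [R2 at ε]
2. m(0, g(s(0), cons(e, s(s(0)))), s(s(e)))  →  g(s(0), cons(e, s(s(0))))   [R2 at ε]
3. g(s(0), cons(e, s(s(0))))  →  e   [R3 at ε]

Reduce t₂ = m(m(0, 0, e), m(m(0, 0, e), e, m(0, 0, s(m(cons(0, 0), g(s(0), cons(e, 0)), e)))), s(e)):
1. m(m(0, 0, e), m(m(0, 0, e), e, m(0, 0, s(m(cons(0, 0), g(s(0), cons(e, 0)), e)))), s(e))  →  m(0, m(m(0, 0, e), e, m(0, 0, s(m(cons(0, 0), g(s(0), cons(e, 0)), e)))), s(e))   [R2 at 1]
2. m(0, m(m(0, 0, e), e, m(0, 0, s(m(cons(0, 0), g(s(0), cons(e, 0)), e)))), s(e))  →  m(m(0, 0, e), e, m(0, 0, s(m(cons(0, 0), g(s(0), cons(e, 0)), e))))   [R2 at ε]
3. m(m(0, 0, e), e, m(0, 0, s(m(cons(0, 0), g(s(0), cons(e, 0)), e))))  →  m(0, e, m(0, 0, s(m(cons(0, 0), g(s(0), cons(e, 0)), e))))   [R2 at 1]
4. m(0, e, m(0, 0, s(m(cons(0, 0), g(s(0), cons(e, 0)), e))))  →  e   [R2 at ε]

yes — NF(t₁) = e, NF(t₂) = e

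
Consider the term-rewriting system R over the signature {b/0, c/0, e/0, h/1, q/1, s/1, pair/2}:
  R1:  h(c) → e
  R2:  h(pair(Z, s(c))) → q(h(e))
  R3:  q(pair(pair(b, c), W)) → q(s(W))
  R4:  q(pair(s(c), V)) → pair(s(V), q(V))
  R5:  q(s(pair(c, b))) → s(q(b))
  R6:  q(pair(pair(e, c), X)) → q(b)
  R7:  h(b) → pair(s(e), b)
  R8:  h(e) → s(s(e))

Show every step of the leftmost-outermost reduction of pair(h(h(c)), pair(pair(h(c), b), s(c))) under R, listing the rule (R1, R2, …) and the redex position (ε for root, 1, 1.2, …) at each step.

1. pair(h(h(c)), pair(pair(h(c), b), s(c)))  →  pair(h(e), pair(pair(h(c), b), s(c)))   [R1 at 1.1]
2. pair(h(e), pair(pair(h(c), b), s(c)))  →  pair(s(s(e)), pair(pair(h(c), b), s(c)))   [R8 at 1]
3. pair(s(s(e)), pair(pair(h(c), b), s(c)))  →  pair(s(s(e)), pair(pair(e, b), s(c)))   [R1 at 2.1.1]

pair(s(s(e)), pair(pair(e, b), s(c)))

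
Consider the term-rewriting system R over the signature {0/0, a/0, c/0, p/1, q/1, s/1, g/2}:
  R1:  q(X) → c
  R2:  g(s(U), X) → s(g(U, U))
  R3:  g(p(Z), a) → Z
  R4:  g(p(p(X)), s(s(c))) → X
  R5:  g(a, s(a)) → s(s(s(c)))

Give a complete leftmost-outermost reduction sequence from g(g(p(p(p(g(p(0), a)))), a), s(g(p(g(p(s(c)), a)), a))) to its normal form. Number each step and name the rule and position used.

0

1. g(g(p(p(p(g(p(0), a)))), a), s(g(p(g(p(s(c)), a)), a)))  →  g(p(p(g(p(0), a))), s(g(p(g(p(s(c)), a)), a)))   [R3 at 1]
2. g(p(p(g(p(0), a))), s(g(p(g(p(s(c)), a)), a)))  →  g(p(p(0)), s(g(p(g(p(s(c)), a)), a)))   [R3 at 1.1.1]
3. g(p(p(0)), s(g(p(g(p(s(c)), a)), a)))  →  g(p(p(0)), s(g(p(s(c)), a)))   [R3 at 2.1]
4. g(p(p(0)), s(g(p(s(c)), a)))  →  g(p(p(0)), s(s(c)))   [R3 at 2.1]
5. g(p(p(0)), s(s(c)))  →  0   [R4 at ε]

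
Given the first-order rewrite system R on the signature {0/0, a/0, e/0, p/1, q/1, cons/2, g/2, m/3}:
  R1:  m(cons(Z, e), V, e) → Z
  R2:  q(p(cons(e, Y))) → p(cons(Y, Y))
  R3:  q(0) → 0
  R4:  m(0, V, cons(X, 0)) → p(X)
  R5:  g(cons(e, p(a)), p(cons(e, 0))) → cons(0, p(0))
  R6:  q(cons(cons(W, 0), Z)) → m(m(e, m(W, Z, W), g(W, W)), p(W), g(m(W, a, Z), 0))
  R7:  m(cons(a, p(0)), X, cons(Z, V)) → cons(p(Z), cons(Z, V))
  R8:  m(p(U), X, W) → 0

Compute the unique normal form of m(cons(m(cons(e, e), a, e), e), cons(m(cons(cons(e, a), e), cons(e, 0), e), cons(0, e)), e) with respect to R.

1. m(cons(m(cons(e, e), a, e), e), cons(m(cons(cons(e, a), e), cons(e, 0), e), cons(0, e)), e)  →  m(cons(e, e), a, e)   [R1 at ε]
2. m(cons(e, e), a, e)  →  e   [R1 at ε]

e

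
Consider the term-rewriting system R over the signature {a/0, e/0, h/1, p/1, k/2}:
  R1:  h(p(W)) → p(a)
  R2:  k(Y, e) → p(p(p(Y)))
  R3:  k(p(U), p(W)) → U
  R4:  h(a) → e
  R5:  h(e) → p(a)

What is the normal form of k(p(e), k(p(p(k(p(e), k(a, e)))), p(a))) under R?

e

1. k(p(e), k(p(p(k(p(e), k(a, e)))), p(a)))  →  k(p(e), p(k(p(e), k(a, e))))   [R3 at 2]
2. k(p(e), p(k(p(e), k(a, e))))  →  e   [R3 at ε]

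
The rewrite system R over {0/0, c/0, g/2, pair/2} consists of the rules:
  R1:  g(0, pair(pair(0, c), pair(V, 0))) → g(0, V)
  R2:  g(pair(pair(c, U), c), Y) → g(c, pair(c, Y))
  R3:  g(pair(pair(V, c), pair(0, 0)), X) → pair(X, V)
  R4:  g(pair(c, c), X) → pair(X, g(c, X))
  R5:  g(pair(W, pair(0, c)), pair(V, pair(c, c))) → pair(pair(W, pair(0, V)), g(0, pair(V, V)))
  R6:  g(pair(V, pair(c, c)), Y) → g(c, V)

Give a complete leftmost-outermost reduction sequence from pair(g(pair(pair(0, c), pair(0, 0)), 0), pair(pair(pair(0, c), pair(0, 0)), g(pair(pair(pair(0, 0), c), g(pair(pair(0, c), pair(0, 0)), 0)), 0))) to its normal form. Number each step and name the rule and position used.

pair(pair(0, 0), pair(pair(pair(0, c), pair(0, 0)), pair(0, pair(0, 0))))

1. pair(g(pair(pair(0, c), pair(0, 0)), 0), pair(pair(pair(0, c), pair(0, 0)), g(pair(pair(pair(0, 0), c), g(pair(pair(0, c), pair(0, 0)), 0)), 0)))  →  pair(pair(0, 0), pair(pair(pair(0, c), pair(0, 0)), g(pair(pair(pair(0, 0), c), g(pair(pair(0, c), pair(0, 0)), 0)), 0)))   [R3 at 1]
2. pair(pair(0, 0), pair(pair(pair(0, c), pair(0, 0)), g(pair(pair(pair(0, 0), c), g(pair(pair(0, c), pair(0, 0)), 0)), 0)))  →  pair(pair(0, 0), pair(pair(pair(0, c), pair(0, 0)), g(pair(pair(pair(0, 0), c), pair(0, 0)), 0)))   [R3 at 2.2.1.2]
3. pair(pair(0, 0), pair(pair(pair(0, c), pair(0, 0)), g(pair(pair(pair(0, 0), c), pair(0, 0)), 0)))  →  pair(pair(0, 0), pair(pair(pair(0, c), pair(0, 0)), pair(0, pair(0, 0))))   [R3 at 2.2]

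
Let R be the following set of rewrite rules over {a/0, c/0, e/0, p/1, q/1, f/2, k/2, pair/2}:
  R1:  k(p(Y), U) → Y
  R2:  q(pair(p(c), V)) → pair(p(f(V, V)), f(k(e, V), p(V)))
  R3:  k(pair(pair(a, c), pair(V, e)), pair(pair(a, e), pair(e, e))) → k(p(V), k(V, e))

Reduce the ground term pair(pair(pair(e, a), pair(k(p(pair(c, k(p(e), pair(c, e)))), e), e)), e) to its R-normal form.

1. pair(pair(pair(e, a), pair(k(p(pair(c, k(p(e), pair(c, e)))), e), e)), e)  →  pair(pair(pair(e, a), pair(pair(c, k(p(e), pair(c, e))), e)), e)   [R1 at 1.2.1]
2. pair(pair(pair(e, a), pair(pair(c, k(p(e), pair(c, e))), e)), e)  →  pair(pair(pair(e, a), pair(pair(c, e), e)), e)   [R1 at 1.2.1.2]

pair(pair(pair(e, a), pair(pair(c, e), e)), e)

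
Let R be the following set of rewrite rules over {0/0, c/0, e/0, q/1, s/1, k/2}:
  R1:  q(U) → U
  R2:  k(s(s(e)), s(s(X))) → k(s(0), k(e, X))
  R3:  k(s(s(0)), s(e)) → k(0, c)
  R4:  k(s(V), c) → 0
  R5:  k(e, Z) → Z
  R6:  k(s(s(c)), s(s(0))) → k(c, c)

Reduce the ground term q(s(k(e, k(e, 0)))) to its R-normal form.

s(0)

1. q(s(k(e, k(e, 0))))  →  s(k(e, k(e, 0)))   [R1 at ε]
2. s(k(e, k(e, 0)))  →  s(k(e, 0))   [R5 at 1]
3. s(k(e, 0))  →  s(0)   [R5 at 1]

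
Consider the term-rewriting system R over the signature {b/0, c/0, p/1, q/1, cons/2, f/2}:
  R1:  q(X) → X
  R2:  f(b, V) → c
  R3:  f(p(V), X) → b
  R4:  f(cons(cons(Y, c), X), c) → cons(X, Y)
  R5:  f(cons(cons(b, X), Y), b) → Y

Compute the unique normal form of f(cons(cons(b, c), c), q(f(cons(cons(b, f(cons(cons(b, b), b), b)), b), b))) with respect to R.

c

1. f(cons(cons(b, c), c), q(f(cons(cons(b, f(cons(cons(b, b), b), b)), b), b)))  →  f(cons(cons(b, c), c), f(cons(cons(b, f(cons(cons(b, b), b), b)), b), b))   [R1 at 2]
2. f(cons(cons(b, c), c), f(cons(cons(b, f(cons(cons(b, b), b), b)), b), b))  →  f(cons(cons(b, c), c), b)   [R5 at 2]
3. f(cons(cons(b, c), c), b)  →  c   [R5 at ε]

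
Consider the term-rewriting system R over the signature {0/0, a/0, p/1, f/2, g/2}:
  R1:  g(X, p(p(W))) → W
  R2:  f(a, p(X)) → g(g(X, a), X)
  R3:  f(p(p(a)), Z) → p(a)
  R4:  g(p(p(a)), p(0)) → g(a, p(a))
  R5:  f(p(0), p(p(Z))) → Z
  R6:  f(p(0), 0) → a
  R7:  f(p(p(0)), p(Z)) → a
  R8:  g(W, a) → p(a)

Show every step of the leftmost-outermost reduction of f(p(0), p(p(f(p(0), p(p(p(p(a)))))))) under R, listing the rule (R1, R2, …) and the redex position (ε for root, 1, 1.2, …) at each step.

1. f(p(0), p(p(f(p(0), p(p(p(p(a))))))))  →  f(p(0), p(p(p(p(a)))))   [R5 at ε]
2. f(p(0), p(p(p(p(a)))))  →  p(p(a))   [R5 at ε]

p(p(a))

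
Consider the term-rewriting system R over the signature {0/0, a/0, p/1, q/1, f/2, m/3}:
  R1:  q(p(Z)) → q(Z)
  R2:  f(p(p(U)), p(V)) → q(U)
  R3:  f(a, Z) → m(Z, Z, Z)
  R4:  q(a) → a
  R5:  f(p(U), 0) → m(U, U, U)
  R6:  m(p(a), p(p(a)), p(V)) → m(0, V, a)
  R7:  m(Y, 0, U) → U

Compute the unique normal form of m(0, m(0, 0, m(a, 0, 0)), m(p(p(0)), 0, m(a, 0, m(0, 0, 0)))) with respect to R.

1. m(0, m(0, 0, m(a, 0, 0)), m(p(p(0)), 0, m(a, 0, m(0, 0, 0))))  →  m(0, m(a, 0, 0), m(p(p(0)), 0, m(a, 0, m(0, 0, 0))))   [R7 at 2]
2. m(0, m(a, 0, 0), m(p(p(0)), 0, m(a, 0, m(0, 0, 0))))  →  m(0, 0, m(p(p(0)), 0, m(a, 0, m(0, 0, 0))))   [R7 at 2]
3. m(0, 0, m(p(p(0)), 0, m(a, 0, m(0, 0, 0))))  →  m(p(p(0)), 0, m(a, 0, m(0, 0, 0)))   [R7 at ε]
4. m(p(p(0)), 0, m(a, 0, m(0, 0, 0)))  →  m(a, 0, m(0, 0, 0))   [R7 at ε]
5. m(a, 0, m(0, 0, 0))  →  m(0, 0, 0)   [R7 at ε]
6. m(0, 0, 0)  →  0   [R7 at ε]

0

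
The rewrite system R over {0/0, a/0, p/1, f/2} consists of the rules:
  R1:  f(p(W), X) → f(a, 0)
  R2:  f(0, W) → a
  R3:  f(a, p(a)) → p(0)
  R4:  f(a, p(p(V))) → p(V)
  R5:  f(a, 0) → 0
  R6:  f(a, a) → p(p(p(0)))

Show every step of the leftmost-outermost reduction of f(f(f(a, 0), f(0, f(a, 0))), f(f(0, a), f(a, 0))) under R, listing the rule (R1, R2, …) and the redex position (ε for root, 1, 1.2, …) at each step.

1. f(f(f(a, 0), f(0, f(a, 0))), f(f(0, a), f(a, 0)))  →  f(f(0, f(0, f(a, 0))), f(f(0, a), f(a, 0)))   [R5 at 1.1]
2. f(f(0, f(0, f(a, 0))), f(f(0, a), f(a, 0)))  →  f(a, f(f(0, a), f(a, 0)))   [R2 at 1]
3. f(a, f(f(0, a), f(a, 0)))  →  f(a, f(a, f(a, 0)))   [R2 at 2.1]
4. f(a, f(a, f(a, 0)))  →  f(a, f(a, 0))   [R5 at 2.2]
5. f(a, f(a, 0))  →  f(a, 0)   [R5 at 2]
6. f(a, 0)  →  0   [R5 at ε]

0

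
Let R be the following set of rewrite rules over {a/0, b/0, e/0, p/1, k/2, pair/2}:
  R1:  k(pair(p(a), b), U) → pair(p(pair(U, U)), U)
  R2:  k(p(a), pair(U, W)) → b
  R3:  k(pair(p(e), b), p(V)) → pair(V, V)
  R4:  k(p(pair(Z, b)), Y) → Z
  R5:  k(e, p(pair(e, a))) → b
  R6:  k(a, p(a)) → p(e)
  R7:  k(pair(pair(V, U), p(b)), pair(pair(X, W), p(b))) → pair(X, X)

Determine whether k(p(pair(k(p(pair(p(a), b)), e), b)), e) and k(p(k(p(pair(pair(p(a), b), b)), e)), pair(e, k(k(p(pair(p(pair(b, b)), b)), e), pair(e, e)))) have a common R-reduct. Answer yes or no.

Reduce t₁ = k(p(pair(k(p(pair(p(a), b)), e), b)), e):
1. k(p(pair(k(p(pair(p(a), b)), e), b)), e)  →  k(p(pair(p(a), b)), e)   [R4 at ε]
2. k(p(pair(p(a), b)), e)  →  p(a)   [R4 at ε]

Reduce t₂ = k(p(k(p(pair(pair(p(a), b), b)), e)), pair(e, k(k(p(pair(p(pair(b, b)), b)), e), pair(e, e)))):
1. k(p(k(p(pair(pair(p(a), b), b)), e)), pair(e, k(k(p(pair(p(pair(b, b)), b)), e), pair(e, e))))  →  k(p(pair(p(a), b)), pair(e, k(k(p(pair(p(pair(b, b)), b)), e), pair(e, e))))   [R4 at 1.1]
2. k(p(pair(p(a), b)), pair(e, k(k(p(pair(p(pair(b, b)), b)), e), pair(e, e))))  →  p(a)   [R4 at ε]

yes — NF(t₁) = p(a), NF(t₂) = p(a)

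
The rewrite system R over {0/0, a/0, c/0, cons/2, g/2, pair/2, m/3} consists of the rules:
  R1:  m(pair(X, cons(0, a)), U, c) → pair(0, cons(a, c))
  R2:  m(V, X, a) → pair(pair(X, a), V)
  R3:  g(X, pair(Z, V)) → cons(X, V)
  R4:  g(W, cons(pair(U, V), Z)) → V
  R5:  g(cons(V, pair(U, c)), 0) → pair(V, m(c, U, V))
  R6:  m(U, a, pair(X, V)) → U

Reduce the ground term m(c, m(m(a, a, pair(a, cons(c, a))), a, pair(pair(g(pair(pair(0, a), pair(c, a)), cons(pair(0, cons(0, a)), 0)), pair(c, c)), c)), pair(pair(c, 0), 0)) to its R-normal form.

1. m(c, m(m(a, a, pair(a, cons(c, a))), a, pair(pair(g(pair(pair(0, a), pair(c, a)), cons(pair(0, cons(0, a)), 0)), pair(c, c)), c)), pair(pair(c, 0), 0))  →  m(c, m(a, a, pair(a, cons(c, a))), pair(pair(c, 0), 0))   [R6 at 2]
2. m(c, m(a, a, pair(a, cons(c, a))), pair(pair(c, 0), 0))  →  m(c, a, pair(pair(c, 0), 0))   [R6 at 2]
3. m(c, a, pair(pair(c, 0), 0))  →  c   [R6 at ε]

c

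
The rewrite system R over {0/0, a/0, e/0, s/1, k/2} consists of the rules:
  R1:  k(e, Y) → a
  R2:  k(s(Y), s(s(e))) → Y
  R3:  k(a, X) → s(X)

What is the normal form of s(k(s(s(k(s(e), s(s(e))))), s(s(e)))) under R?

1. s(k(s(s(k(s(e), s(s(e))))), s(s(e))))  →  s(s(k(s(e), s(s(e)))))   [R2 at 1]
2. s(s(k(s(e), s(s(e)))))  →  s(s(e))   [R2 at 1.1]

s(s(e))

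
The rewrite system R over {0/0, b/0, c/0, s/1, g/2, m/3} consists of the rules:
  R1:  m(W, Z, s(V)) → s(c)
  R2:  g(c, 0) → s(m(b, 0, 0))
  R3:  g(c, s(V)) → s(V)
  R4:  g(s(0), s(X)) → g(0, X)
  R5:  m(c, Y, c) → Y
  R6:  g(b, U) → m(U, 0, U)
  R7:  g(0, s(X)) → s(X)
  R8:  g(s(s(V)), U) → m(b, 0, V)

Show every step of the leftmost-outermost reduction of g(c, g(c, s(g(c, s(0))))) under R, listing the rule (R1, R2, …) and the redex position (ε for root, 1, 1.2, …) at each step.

s(s(0))

1. g(c, g(c, s(g(c, s(0)))))  →  g(c, s(g(c, s(0))))   [R3 at 2]
2. g(c, s(g(c, s(0))))  →  s(g(c, s(0)))   [R3 at ε]
3. s(g(c, s(0)))  →  s(s(0))   [R3 at 1]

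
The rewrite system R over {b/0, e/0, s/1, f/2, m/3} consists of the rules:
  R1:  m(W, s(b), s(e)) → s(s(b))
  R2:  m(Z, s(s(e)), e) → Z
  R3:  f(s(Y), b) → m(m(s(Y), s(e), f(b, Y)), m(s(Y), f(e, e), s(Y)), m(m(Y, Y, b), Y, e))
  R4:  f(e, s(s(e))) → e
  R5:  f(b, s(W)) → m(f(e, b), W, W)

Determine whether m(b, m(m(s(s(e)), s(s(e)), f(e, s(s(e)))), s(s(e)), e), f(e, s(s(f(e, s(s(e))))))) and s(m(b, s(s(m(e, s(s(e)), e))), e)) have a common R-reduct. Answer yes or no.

no — NF(t₁) = b, NF(t₂) = s(b)

Reduce t₁ = m(b, m(m(s(s(e)), s(s(e)), f(e, s(s(e)))), s(s(e)), e), f(e, s(s(f(e, s(s(e))))))):
1. m(b, m(m(s(s(e)), s(s(e)), f(e, s(s(e)))), s(s(e)), e), f(e, s(s(f(e, s(s(e)))))))  →  m(b, m(s(s(e)), s(s(e)), f(e, s(s(e)))), f(e, s(s(f(e, s(s(e)))))))   [R2 at 2]
2. m(b, m(s(s(e)), s(s(e)), f(e, s(s(e)))), f(e, s(s(f(e, s(s(e)))))))  →  m(b, m(s(s(e)), s(s(e)), e), f(e, s(s(f(e, s(s(e)))))))   [R4 at 2.3]
3. m(b, m(s(s(e)), s(s(e)), e), f(e, s(s(f(e, s(s(e)))))))  →  m(b, s(s(e)), f(e, s(s(f(e, s(s(e)))))))   [R2 at 2]
4. m(b, s(s(e)), f(e, s(s(f(e, s(s(e)))))))  →  m(b, s(s(e)), f(e, s(s(e))))   [R4 at 3.2.1.1]
5. m(b, s(s(e)), f(e, s(s(e))))  →  m(b, s(s(e)), e)   [R4 at 3]
6. m(b, s(s(e)), e)  →  b   [R2 at ε]

Reduce t₂ = s(m(b, s(s(m(e, s(s(e)), e))), e)):
1. s(m(b, s(s(m(e, s(s(e)), e))), e))  →  s(m(b, s(s(e)), e))   [R2 at 1.2.1.1]
2. s(m(b, s(s(e)), e))  →  s(b)   [R2 at 1]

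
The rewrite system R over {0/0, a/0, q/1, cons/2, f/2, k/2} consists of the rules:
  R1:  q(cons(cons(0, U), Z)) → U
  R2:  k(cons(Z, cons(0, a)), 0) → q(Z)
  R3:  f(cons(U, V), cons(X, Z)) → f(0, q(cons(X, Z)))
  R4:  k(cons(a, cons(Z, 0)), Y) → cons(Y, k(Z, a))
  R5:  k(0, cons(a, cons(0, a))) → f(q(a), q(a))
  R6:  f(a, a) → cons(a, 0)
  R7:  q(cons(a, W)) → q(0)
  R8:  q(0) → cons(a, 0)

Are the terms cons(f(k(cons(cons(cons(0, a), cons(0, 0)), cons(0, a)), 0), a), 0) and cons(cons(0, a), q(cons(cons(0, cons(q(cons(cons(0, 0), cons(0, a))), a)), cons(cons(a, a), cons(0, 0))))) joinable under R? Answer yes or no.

no — NF(t₁) = cons(cons(a, 0), 0), NF(t₂) = cons(cons(0, a), cons(0, a))

Reduce t₁ = cons(f(k(cons(cons(cons(0, a), cons(0, 0)), cons(0, a)), 0), a), 0):
1. cons(f(k(cons(cons(cons(0, a), cons(0, 0)), cons(0, a)), 0), a), 0)  →  cons(f(q(cons(cons(0, a), cons(0, 0))), a), 0)   [R2 at 1.1]
2. cons(f(q(cons(cons(0, a), cons(0, 0))), a), 0)  →  cons(f(a, a), 0)   [R1 at 1.1]
3. cons(f(a, a), 0)  →  cons(cons(a, 0), 0)   [R6 at 1]

Reduce t₂ = cons(cons(0, a), q(cons(cons(0, cons(q(cons(cons(0, 0), cons(0, a))), a)), cons(cons(a, a), cons(0, 0))))):
1. cons(cons(0, a), q(cons(cons(0, cons(q(cons(cons(0, 0), cons(0, a))), a)), cons(cons(a, a), cons(0, 0)))))  →  cons(cons(0, a), cons(q(cons(cons(0, 0), cons(0, a))), a))   [R1 at 2]
2. cons(cons(0, a), cons(q(cons(cons(0, 0), cons(0, a))), a))  →  cons(cons(0, a), cons(0, a))   [R1 at 2.1]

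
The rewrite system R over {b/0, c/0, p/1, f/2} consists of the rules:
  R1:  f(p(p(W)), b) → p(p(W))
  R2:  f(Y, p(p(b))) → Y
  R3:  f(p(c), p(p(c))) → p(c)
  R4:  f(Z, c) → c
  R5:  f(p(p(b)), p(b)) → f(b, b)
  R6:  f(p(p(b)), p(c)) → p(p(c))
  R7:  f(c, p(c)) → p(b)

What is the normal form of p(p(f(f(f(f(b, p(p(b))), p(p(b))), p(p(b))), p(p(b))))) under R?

p(p(b))

1. p(p(f(f(f(f(b, p(p(b))), p(p(b))), p(p(b))), p(p(b)))))  →  p(p(f(f(f(b, p(p(b))), p(p(b))), p(p(b)))))   [R2 at 1.1]
2. p(p(f(f(f(b, p(p(b))), p(p(b))), p(p(b)))))  →  p(p(f(f(b, p(p(b))), p(p(b)))))   [R2 at 1.1]
3. p(p(f(f(b, p(p(b))), p(p(b)))))  →  p(p(f(b, p(p(b)))))   [R2 at 1.1]
4. p(p(f(b, p(p(b)))))  →  p(p(b))   [R2 at 1.1]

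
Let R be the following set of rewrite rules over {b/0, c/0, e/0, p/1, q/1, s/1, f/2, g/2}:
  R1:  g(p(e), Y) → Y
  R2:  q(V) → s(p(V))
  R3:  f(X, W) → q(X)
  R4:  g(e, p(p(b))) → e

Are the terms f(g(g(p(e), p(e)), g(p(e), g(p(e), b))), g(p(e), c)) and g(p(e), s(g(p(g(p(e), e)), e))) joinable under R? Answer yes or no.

no — NF(t₁) = s(p(b)), NF(t₂) = s(e)

Reduce t₁ = f(g(g(p(e), p(e)), g(p(e), g(p(e), b))), g(p(e), c)):
1. f(g(g(p(e), p(e)), g(p(e), g(p(e), b))), g(p(e), c))  →  q(g(g(p(e), p(e)), g(p(e), g(p(e), b))))   [R3 at ε]
2. q(g(g(p(e), p(e)), g(p(e), g(p(e), b))))  →  s(p(g(g(p(e), p(e)), g(p(e), g(p(e), b)))))   [R2 at ε]
3. s(p(g(g(p(e), p(e)), g(p(e), g(p(e), b)))))  →  s(p(g(p(e), g(p(e), g(p(e), b)))))   [R1 at 1.1.1]
4. s(p(g(p(e), g(p(e), g(p(e), b)))))  →  s(p(g(p(e), g(p(e), b))))   [R1 at 1.1]
5. s(p(g(p(e), g(p(e), b))))  →  s(p(g(p(e), b)))   [R1 at 1.1]
6. s(p(g(p(e), b)))  →  s(p(b))   [R1 at 1.1]

Reduce t₂ = g(p(e), s(g(p(g(p(e), e)), e))):
1. g(p(e), s(g(p(g(p(e), e)), e)))  →  s(g(p(g(p(e), e)), e))   [R1 at ε]
2. s(g(p(g(p(e), e)), e))  →  s(g(p(e), e))   [R1 at 1.1.1]
3. s(g(p(e), e))  →  s(e)   [R1 at 1]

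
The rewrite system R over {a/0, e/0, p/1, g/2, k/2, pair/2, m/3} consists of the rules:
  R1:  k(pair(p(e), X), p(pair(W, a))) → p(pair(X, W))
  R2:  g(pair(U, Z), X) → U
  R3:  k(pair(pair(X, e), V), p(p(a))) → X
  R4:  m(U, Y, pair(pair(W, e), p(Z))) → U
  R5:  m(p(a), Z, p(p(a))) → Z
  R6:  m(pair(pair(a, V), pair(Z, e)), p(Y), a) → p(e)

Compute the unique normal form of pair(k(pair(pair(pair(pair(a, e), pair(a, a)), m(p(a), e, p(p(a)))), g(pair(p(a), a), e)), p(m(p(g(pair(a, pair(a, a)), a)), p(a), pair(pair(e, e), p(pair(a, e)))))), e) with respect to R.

pair(pair(pair(a, e), pair(a, a)), e)

1. pair(k(pair(pair(pair(pair(a, e), pair(a, a)), m(p(a), e, p(p(a)))), g(pair(p(a), a), e)), p(m(p(g(pair(a, pair(a, a)), a)), p(a), pair(pair(e, e), p(pair(a, e)))))), e)  →  pair(k(pair(pair(pair(pair(a, e), pair(a, a)), e), g(pair(p(a), a), e)), p(m(p(g(pair(a, pair(a, a)), a)), p(a), pair(pair(e, e), p(pair(a, e)))))), e)   [R5 at 1.1.1.2]
2. pair(k(pair(pair(pair(pair(a, e), pair(a, a)), e), g(pair(p(a), a), e)), p(m(p(g(pair(a, pair(a, a)), a)), p(a), pair(pair(e, e), p(pair(a, e)))))), e)  →  pair(k(pair(pair(pair(pair(a, e), pair(a, a)), e), p(a)), p(m(p(g(pair(a, pair(a, a)), a)), p(a), pair(pair(e, e), p(pair(a, e)))))), e)   [R2 at 1.1.2]
3. pair(k(pair(pair(pair(pair(a, e), pair(a, a)), e), p(a)), p(m(p(g(pair(a, pair(a, a)), a)), p(a), pair(pair(e, e), p(pair(a, e)))))), e)  →  pair(k(pair(pair(pair(pair(a, e), pair(a, a)), e), p(a)), p(p(g(pair(a, pair(a, a)), a)))), e)   [R4 at 1.2.1]
4. pair(k(pair(pair(pair(pair(a, e), pair(a, a)), e), p(a)), p(p(g(pair(a, pair(a, a)), a)))), e)  →  pair(k(pair(pair(pair(pair(a, e), pair(a, a)), e), p(a)), p(p(a))), e)   [R2 at 1.2.1.1]
5. pair(k(pair(pair(pair(pair(a, e), pair(a, a)), e), p(a)), p(p(a))), e)  →  pair(pair(pair(a, e), pair(a, a)), e)   [R3 at 1]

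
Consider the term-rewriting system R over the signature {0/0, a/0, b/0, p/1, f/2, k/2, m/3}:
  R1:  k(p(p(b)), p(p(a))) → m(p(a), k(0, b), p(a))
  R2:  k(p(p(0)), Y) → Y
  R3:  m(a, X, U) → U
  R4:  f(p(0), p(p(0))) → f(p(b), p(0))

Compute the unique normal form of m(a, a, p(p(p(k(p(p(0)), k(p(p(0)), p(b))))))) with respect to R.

p(p(p(p(b))))

1. m(a, a, p(p(p(k(p(p(0)), k(p(p(0)), p(b)))))))  →  p(p(p(k(p(p(0)), k(p(p(0)), p(b))))))   [R3 at ε]
2. p(p(p(k(p(p(0)), k(p(p(0)), p(b))))))  →  p(p(p(k(p(p(0)), p(b)))))   [R2 at 1.1.1]
3. p(p(p(k(p(p(0)), p(b)))))  →  p(p(p(p(b))))   [R2 at 1.1.1]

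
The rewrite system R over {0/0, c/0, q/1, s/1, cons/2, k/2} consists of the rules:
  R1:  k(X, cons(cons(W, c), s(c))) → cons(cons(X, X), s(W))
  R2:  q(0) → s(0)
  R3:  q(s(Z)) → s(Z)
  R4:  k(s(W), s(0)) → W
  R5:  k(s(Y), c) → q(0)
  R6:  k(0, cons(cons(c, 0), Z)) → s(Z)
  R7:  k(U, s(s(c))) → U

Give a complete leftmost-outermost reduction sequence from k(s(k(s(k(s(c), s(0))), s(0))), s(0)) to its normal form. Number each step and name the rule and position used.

1. k(s(k(s(k(s(c), s(0))), s(0))), s(0))  →  k(s(k(s(c), s(0))), s(0))   [R4 at ε]
2. k(s(k(s(c), s(0))), s(0))  →  k(s(c), s(0))   [R4 at ε]
3. k(s(c), s(0))  →  c   [R4 at ε]

c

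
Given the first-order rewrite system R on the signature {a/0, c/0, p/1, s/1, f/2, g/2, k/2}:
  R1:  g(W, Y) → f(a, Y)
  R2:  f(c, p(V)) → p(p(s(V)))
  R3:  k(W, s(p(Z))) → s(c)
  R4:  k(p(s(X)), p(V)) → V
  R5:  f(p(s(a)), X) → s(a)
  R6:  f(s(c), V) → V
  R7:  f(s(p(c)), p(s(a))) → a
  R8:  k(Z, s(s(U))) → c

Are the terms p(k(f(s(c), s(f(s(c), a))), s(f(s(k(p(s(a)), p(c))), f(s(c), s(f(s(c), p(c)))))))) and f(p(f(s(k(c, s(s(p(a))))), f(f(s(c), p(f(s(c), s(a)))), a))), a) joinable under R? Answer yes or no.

no — NF(t₁) = p(c), NF(t₂) = s(a)

Reduce t₁ = p(k(f(s(c), s(f(s(c), a))), s(f(s(k(p(s(a)), p(c))), f(s(c), s(f(s(c), p(c)))))))):
1. p(k(f(s(c), s(f(s(c), a))), s(f(s(k(p(s(a)), p(c))), f(s(c), s(f(s(c), p(c))))))))  →  p(k(s(f(s(c), a)), s(f(s(k(p(s(a)), p(c))), f(s(c), s(f(s(c), p(c))))))))   [R6 at 1.1]
2. p(k(s(f(s(c), a)), s(f(s(k(p(s(a)), p(c))), f(s(c), s(f(s(c), p(c))))))))  →  p(k(s(a), s(f(s(k(p(s(a)), p(c))), f(s(c), s(f(s(c), p(c))))))))   [R6 at 1.1.1]
3. p(k(s(a), s(f(s(k(p(s(a)), p(c))), f(s(c), s(f(s(c), p(c))))))))  →  p(k(s(a), s(f(s(c), f(s(c), s(f(s(c), p(c))))))))   [R4 at 1.2.1.1.1]
4. p(k(s(a), s(f(s(c), f(s(c), s(f(s(c), p(c))))))))  →  p(k(s(a), s(f(s(c), s(f(s(c), p(c)))))))   [R6 at 1.2.1]
5. p(k(s(a), s(f(s(c), s(f(s(c), p(c)))))))  →  p(k(s(a), s(s(f(s(c), p(c))))))   [R6 at 1.2.1]
6. p(k(s(a), s(s(f(s(c), p(c))))))  →  p(c)   [R8 at 1]

Reduce t₂ = f(p(f(s(k(c, s(s(p(a))))), f(f(s(c), p(f(s(c), s(a)))), a))), a):
1. f(p(f(s(k(c, s(s(p(a))))), f(f(s(c), p(f(s(c), s(a)))), a))), a)  →  f(p(f(s(c), f(f(s(c), p(f(s(c), s(a)))), a))), a)   [R8 at 1.1.1.1]
2. f(p(f(s(c), f(f(s(c), p(f(s(c), s(a)))), a))), a)  →  f(p(f(f(s(c), p(f(s(c), s(a)))), a)), a)   [R6 at 1.1]
3. f(p(f(f(s(c), p(f(s(c), s(a)))), a)), a)  →  f(p(f(p(f(s(c), s(a))), a)), a)   [R6 at 1.1.1]
4. f(p(f(p(f(s(c), s(a))), a)), a)  →  f(p(f(p(s(a)), a)), a)   [R6 at 1.1.1.1]
5. f(p(f(p(s(a)), a)), a)  →  f(p(s(a)), a)   [R5 at 1.1]
6. f(p(s(a)), a)  →  s(a)   [R5 at ε]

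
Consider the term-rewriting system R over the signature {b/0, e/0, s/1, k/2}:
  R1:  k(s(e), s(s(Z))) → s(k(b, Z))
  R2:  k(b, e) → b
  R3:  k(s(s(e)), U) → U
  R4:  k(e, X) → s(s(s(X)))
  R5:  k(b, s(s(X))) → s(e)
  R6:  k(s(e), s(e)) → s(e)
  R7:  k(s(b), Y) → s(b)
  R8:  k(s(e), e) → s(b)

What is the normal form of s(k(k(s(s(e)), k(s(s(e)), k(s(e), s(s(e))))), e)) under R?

s(s(b))

1. s(k(k(s(s(e)), k(s(s(e)), k(s(e), s(s(e))))), e))  →  s(k(k(s(s(e)), k(s(e), s(s(e)))), e))   [R3 at 1.1]
2. s(k(k(s(s(e)), k(s(e), s(s(e)))), e))  →  s(k(k(s(e), s(s(e))), e))   [R3 at 1.1]
3. s(k(k(s(e), s(s(e))), e))  →  s(k(s(k(b, e)), e))   [R1 at 1.1]
4. s(k(s(k(b, e)), e))  →  s(k(s(b), e))   [R2 at 1.1.1]
5. s(k(s(b), e))  →  s(s(b))   [R7 at 1]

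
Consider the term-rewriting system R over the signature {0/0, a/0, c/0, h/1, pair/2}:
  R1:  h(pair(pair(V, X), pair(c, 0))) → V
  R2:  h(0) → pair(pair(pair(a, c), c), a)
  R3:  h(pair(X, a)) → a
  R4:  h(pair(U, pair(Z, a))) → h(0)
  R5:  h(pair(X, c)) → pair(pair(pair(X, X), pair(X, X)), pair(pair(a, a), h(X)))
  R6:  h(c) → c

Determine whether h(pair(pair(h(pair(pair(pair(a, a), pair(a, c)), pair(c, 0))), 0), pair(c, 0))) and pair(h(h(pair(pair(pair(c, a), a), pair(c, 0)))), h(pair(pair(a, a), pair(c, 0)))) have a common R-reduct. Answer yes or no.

yes — NF(t₁) = pair(a, a), NF(t₂) = pair(a, a)

Reduce t₁ = h(pair(pair(h(pair(pair(pair(a, a), pair(a, c)), pair(c, 0))), 0), pair(c, 0))):
1. h(pair(pair(h(pair(pair(pair(a, a), pair(a, c)), pair(c, 0))), 0), pair(c, 0)))  →  h(pair(pair(pair(a, a), pair(a, c)), pair(c, 0)))   [R1 at ε]
2. h(pair(pair(pair(a, a), pair(a, c)), pair(c, 0)))  →  pair(a, a)   [R1 at ε]

Reduce t₂ = pair(h(h(pair(pair(pair(c, a), a), pair(c, 0)))), h(pair(pair(a, a), pair(c, 0)))):
1. pair(h(h(pair(pair(pair(c, a), a), pair(c, 0)))), h(pair(pair(a, a), pair(c, 0))))  →  pair(h(pair(c, a)), h(pair(pair(a, a), pair(c, 0))))   [R1 at 1.1]
2. pair(h(pair(c, a)), h(pair(pair(a, a), pair(c, 0))))  →  pair(a, h(pair(pair(a, a), pair(c, 0))))   [R3 at 1]
3. pair(a, h(pair(pair(a, a), pair(c, 0))))  →  pair(a, a)   [R1 at 2]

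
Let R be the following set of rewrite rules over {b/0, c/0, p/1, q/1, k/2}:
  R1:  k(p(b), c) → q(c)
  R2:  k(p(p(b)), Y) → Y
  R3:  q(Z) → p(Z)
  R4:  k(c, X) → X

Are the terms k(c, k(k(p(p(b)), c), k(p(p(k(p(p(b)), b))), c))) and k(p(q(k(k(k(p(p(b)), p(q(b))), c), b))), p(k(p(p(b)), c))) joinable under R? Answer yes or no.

no — NF(t₁) = c, NF(t₂) = p(c)

Reduce t₁ = k(c, k(k(p(p(b)), c), k(p(p(k(p(p(b)), b))), c))):
1. k(c, k(k(p(p(b)), c), k(p(p(k(p(p(b)), b))), c)))  →  k(k(p(p(b)), c), k(p(p(k(p(p(b)), b))), c))   [R4 at ε]
2. k(k(p(p(b)), c), k(p(p(k(p(p(b)), b))), c))  →  k(c, k(p(p(k(p(p(b)), b))), c))   [R2 at 1]
3. k(c, k(p(p(k(p(p(b)), b))), c))  →  k(p(p(k(p(p(b)), b))), c)   [R4 at ε]
4. k(p(p(k(p(p(b)), b))), c)  →  k(p(p(b)), c)   [R2 at 1.1.1]
5. k(p(p(b)), c)  →  c   [R2 at ε]

Reduce t₂ = k(p(q(k(k(k(p(p(b)), p(q(b))), c), b))), p(k(p(p(b)), c))):
1. k(p(q(k(k(k(p(p(b)), p(q(b))), c), b))), p(k(p(p(b)), c)))  →  k(p(p(k(k(k(p(p(b)), p(q(b))), c), b))), p(k(p(p(b)), c)))   [R3 at 1.1]
2. k(p(p(k(k(k(p(p(b)), p(q(b))), c), b))), p(k(p(p(b)), c)))  →  k(p(p(k(k(p(q(b)), c), b))), p(k(p(p(b)), c)))   [R2 at 1.1.1.1.1]
3. k(p(p(k(k(p(q(b)), c), b))), p(k(p(p(b)), c)))  →  k(p(p(k(k(p(p(b)), c), b))), p(k(p(p(b)), c)))   [R3 at 1.1.1.1.1.1]
4. k(p(p(k(k(p(p(b)), c), b))), p(k(p(p(b)), c)))  →  k(p(p(k(c, b))), p(k(p(p(b)), c)))   [R2 at 1.1.1.1]
5. k(p(p(k(c, b))), p(k(p(p(b)), c)))  →  k(p(p(b)), p(k(p(p(b)), c)))   [R4 at 1.1.1]
6. k(p(p(b)), p(k(p(p(b)), c)))  →  p(k(p(p(b)), c))   [R2 at ε]
7. p(k(p(p(b)), c))  →  p(c)   [R2 at 1]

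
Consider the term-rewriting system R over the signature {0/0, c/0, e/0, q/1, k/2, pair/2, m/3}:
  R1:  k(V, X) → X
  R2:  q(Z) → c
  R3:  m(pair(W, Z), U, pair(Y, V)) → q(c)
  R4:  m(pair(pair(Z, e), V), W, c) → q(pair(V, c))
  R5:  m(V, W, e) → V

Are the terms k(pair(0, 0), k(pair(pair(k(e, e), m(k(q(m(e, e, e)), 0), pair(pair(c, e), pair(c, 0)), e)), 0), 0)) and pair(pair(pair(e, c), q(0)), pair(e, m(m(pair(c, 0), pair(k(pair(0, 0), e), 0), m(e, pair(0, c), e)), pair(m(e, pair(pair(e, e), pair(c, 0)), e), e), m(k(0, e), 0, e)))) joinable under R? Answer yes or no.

no — NF(t₁) = 0, NF(t₂) = pair(pair(pair(e, c), c), pair(e, pair(c, 0)))

Reduce t₁ = k(pair(0, 0), k(pair(pair(k(e, e), m(k(q(m(e, e, e)), 0), pair(pair(c, e), pair(c, 0)), e)), 0), 0)):
1. k(pair(0, 0), k(pair(pair(k(e, e), m(k(q(m(e, e, e)), 0), pair(pair(c, e), pair(c, 0)), e)), 0), 0))  →  k(pair(pair(k(e, e), m(k(q(m(e, e, e)), 0), pair(pair(c, e), pair(c, 0)), e)), 0), 0)   [R1 at ε]
2. k(pair(pair(k(e, e), m(k(q(m(e, e, e)), 0), pair(pair(c, e), pair(c, 0)), e)), 0), 0)  →  0   [R1 at ε]

Reduce t₂ = pair(pair(pair(e, c), q(0)), pair(e, m(m(pair(c, 0), pair(k(pair(0, 0), e), 0), m(e, pair(0, c), e)), pair(m(e, pair(pair(e, e), pair(c, 0)), e), e), m(k(0, e), 0, e)))):
1. pair(pair(pair(e, c), q(0)), pair(e, m(m(pair(c, 0), pair(k(pair(0, 0), e), 0), m(e, pair(0, c), e)), pair(m(e, pair(pair(e, e), pair(c, 0)), e), e), m(k(0, e), 0, e))))  →  pair(pair(pair(e, c), c), pair(e, m(m(pair(c, 0), pair(k(pair(0, 0), e), 0), m(e, pair(0, c), e)), pair(m(e, pair(pair(e, e), pair(c, 0)), e), e), m(k(0, e), 0, e))))   [R2 at 1.2]
2. pair(pair(pair(e, c), c), pair(e, m(m(pair(c, 0), pair(k(pair(0, 0), e), 0), m(e, pair(0, c), e)), pair(m(e, pair(pair(e, e), pair(c, 0)), e), e), m(k(0, e), 0, e))))  →  pair(pair(pair(e, c), c), pair(e, m(m(pair(c, 0), pair(e, 0), m(e, pair(0, c), e)), pair(m(e, pair(pair(e, e), pair(c, 0)), e), e), m(k(0, e), 0, e))))   [R1 at 2.2.1.2.1]
3. pair(pair(pair(e, c), c), pair(e, m(m(pair(c, 0), pair(e, 0), m(e, pair(0, c), e)), pair(m(e, pair(pair(e, e), pair(c, 0)), e), e), m(k(0, e), 0, e))))  →  pair(pair(pair(e, c), c), pair(e, m(m(pair(c, 0), pair(e, 0), e), pair(m(e, pair(pair(e, e), pair(c, 0)), e), e), m(k(0, e), 0, e))))   [R5 at 2.2.1.3]
4. pair(pair(pair(e, c), c), pair(e, m(m(pair(c, 0), pair(e, 0), e), pair(m(e, pair(pair(e, e), pair(c, 0)), e), e), m(k(0, e), 0, e))))  →  pair(pair(pair(e, c), c), pair(e, m(pair(c, 0), pair(m(e, pair(pair(e, e), pair(c, 0)), e), e), m(k(0, e), 0, e))))   [R5 at 2.2.1]
5. pair(pair(pair(e, c), c), pair(e, m(pair(c, 0), pair(m(e, pair(pair(e, e), pair(c, 0)), e), e), m(k(0, e), 0, e))))  →  pair(pair(pair(e, c), c), pair(e, m(pair(c, 0), pair(e, e), m(k(0, e), 0, e))))   [R5 at 2.2.2.1]
6. pair(pair(pair(e, c), c), pair(e, m(pair(c, 0), pair(e, e), m(k(0, e), 0, e))))  →  pair(pair(pair(e, c), c), pair(e, m(pair(c, 0), pair(e, e), k(0, e))))   [R5 at 2.2.3]
7. pair(pair(pair(e, c), c), pair(e, m(pair(c, 0), pair(e, e), k(0, e))))  →  pair(pair(pair(e, c), c), pair(e, m(pair(c, 0), pair(e, e), e)))   [R1 at 2.2.3]
8. pair(pair(pair(e, c), c), pair(e, m(pair(c, 0), pair(e, e), e)))  →  pair(pair(pair(e, c), c), pair(e, pair(c, 0)))   [R5 at 2.2]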